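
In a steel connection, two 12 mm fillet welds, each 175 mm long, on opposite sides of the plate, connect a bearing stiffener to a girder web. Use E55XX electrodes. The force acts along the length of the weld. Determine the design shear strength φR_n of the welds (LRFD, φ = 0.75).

φR_n ≈ 735 kN

E55XX → F_EXX = 550 MPa.
Effective throat t_e = 0.707 × 12 = 8.484 mm.
Total length L = 350 mm; A_we = 8.484 × 350 = 2969 mm².
F_nw = 0.6 F_EXX = 0.6 × 550 = 330 MPa.
φR_n = 0.75 × 330 × 2969 × 10⁻³ = 734.9 kN.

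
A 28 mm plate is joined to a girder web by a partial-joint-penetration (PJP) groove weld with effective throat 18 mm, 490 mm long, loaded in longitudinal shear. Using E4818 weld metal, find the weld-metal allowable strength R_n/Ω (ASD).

E48XX → F_EXX = 480 MPa.
Effective throat (given) t_e = 18 mm.
A_we = 18 × 490 = 8820 mm².
F_nw = 0.6 F_EXX = 288 MPa.
R_n/Ω = (288 × 8820) / 2.0 × 10⁻³ = 1270 kN.

R_n/Ω ≈ 1270 kN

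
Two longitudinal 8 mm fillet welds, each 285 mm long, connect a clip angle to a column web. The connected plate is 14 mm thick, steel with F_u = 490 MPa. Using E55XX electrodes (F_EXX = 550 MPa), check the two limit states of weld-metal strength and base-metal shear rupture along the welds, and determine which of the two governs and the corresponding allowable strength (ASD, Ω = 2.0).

t_e = 0.707 × 8 = 5.656 mm; L = 570 mm.
Weld metal: R_n/Ω = (1/2.0) × 0.6 × 550 × 5.656 × 570 × 10⁻³ = 531.9 kN.
Base metal (shear rupture): R_n/Ω = (1/2.0) × 0.6 × 490 × 14 × 570 × 10⁻³ = 1173 kN.
Governing: weld metal.

R_n/Ω ≈ 532 kN (weld metal governs)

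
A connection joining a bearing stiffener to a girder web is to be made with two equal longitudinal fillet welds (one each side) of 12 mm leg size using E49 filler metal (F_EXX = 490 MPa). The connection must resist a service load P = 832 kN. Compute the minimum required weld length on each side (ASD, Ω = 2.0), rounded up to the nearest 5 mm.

L = 335 mm on each side

Throat t_e = 0.707 × 12 = 8.484 mm.
r_n/Ω = (0.6 × 490 × 8.484) / 2.0 = 1247 N/mm = 1.247 kN/mm.
L_req = P / (r_n/Ω) = 832 / 1.247 = 667.1 mm total.
Per side: 667.1 / 2 = 333.6 mm.
Round up → use L = 335 mm on each side.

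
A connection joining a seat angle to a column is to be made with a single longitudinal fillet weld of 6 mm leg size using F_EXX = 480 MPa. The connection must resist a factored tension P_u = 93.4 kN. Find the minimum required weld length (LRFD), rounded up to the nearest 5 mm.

L = 105 mm

Throat t_e = 0.707 × 6 = 4.242 mm.
φr_n = 0.75 × 0.6 × 480 × 4.242 × 10⁻³ = 0.9163 kN/mm.
L_req = P_u / φr_n = 93.4 / 0.9163 = 101.9 mm total.
Round up → use L = 105 mm.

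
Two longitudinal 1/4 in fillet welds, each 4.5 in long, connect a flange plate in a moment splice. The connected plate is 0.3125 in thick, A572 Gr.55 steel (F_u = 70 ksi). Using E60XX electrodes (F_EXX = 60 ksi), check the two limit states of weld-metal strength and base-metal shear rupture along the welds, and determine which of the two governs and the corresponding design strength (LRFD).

φR_n ≈ 43 kips (weld metal governs)

t_e = 0.707 × 0.25 = 0.1767 in; L = 9 in.
Weld metal: φR_n = 0.75 × 0.6 × 60 × 0.1767 × 9 = 42.95 kips.
Base metal (shear rupture): φR_n = 0.75 × 0.6 × 70 × 0.3125 × 9 = 88.59 kips.
Governing: weld metal.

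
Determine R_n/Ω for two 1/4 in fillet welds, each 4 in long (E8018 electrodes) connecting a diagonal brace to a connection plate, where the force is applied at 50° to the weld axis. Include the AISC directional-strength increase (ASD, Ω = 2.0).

E80XX → F_EXX = 80 ksi.
t_e = 0.707 × 0.25 = 0.1767 in; A_we = 0.1767 × 8 = 1.414 in².
Directional factor: 1.0 + 0.5 sin^1.5(50°) = 1.335.
F_nw = 0.6 × 80 × 1.335 = 64.09 ksi.
R_n/Ω = (64.09 × 1.414) / 2.0 = 45.31 kip.

R_n/Ω ≈ 45.3 kip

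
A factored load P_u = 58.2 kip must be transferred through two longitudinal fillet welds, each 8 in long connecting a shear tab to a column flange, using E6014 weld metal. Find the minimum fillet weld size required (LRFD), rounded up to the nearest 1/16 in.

E60XX → F_EXX = 60 ksi.
Total weld length L = 16 in.
Required throat t_e = P_u / (φ × 0.6 F_EXX × L) = 58.2 / (0.75 × 0.6 × 60 × 16) = 0.1347 in.
Required leg w = t_e / 0.707 = 0.1906 in → use 1/4 in.

w = 1/4 in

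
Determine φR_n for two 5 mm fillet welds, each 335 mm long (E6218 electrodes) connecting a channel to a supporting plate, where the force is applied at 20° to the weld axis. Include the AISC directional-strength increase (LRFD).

φR_n ≈ 727 kN

E62XX → F_EXX = 620 MPa.
t_e = 0.707 × 5 = 3.535 mm; A_we = 3.535 × 670 = 2368 mm².
Directional factor: 1.0 + 0.5 sin^1.5(20°) = 1.1.
F_nw = 0.6 × 620 × 1.1 = 409.2 MPa.
φR_n = 0.75 × 409.2 × 2368 × 10⁻³ = 726.9 kN.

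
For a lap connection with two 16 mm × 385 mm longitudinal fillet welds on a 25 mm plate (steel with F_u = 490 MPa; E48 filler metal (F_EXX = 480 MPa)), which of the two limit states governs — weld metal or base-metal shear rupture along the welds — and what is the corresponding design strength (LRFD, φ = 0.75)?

φR_n ≈ 1880 kN (weld metal governs)

t_e = 0.707 × 16 = 11.31 mm; L = 770 mm.
Weld metal: φR_n = 0.75 × 0.6 × 480 × 11.31 × 770 × 10⁻³ = 1881 kN.
Base metal (shear rupture): φR_n = 0.75 × 0.6 × 490 × 25 × 770 × 10⁻³ = 4245 kN.
Governing: weld metal.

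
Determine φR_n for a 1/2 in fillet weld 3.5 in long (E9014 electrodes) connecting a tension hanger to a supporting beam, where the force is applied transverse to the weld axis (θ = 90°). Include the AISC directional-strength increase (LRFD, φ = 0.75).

E90XX → F_EXX = 90 ksi.
t_e = 0.707 × 0.5 = 0.3535 in; A_we = 0.3535 × 3.5 = 1.237 in².
Directional factor: 1.0 + 0.5 sin^1.5(90°) = 1.5.
F_nw = 0.6 × 90 × 1.5 = 81 ksi.
φR_n = 0.75 × 81 × 1.237 = 75.16 kip.

φR_n ≈ 75.2 kip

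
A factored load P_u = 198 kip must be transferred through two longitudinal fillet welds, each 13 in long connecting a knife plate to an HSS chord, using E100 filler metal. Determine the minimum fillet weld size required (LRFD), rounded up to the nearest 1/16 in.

w = 1/4 in

E100XX → F_EXX = 100 ksi.
Total weld length L = 26 in.
Required throat t_e = P_u / (φ × 0.6 F_EXX × L) = 198 / (0.75 × 0.6 × 100 × 26) = 0.1692 in.
Required leg w = t_e / 0.707 = 0.2394 in → use 1/4 in.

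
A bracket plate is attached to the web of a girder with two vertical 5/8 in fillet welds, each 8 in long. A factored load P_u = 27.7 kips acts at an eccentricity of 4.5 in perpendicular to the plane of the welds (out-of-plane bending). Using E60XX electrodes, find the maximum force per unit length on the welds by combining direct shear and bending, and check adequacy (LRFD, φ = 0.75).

f_max ≈ 6.09 kip/in; adequate

E60XX → F_EXX = 60 ksi.
L_w = 2 × 8 = 16 in; section modulus (unit throat) S = 2 × L²/6 = 21.33 in².
Direct shear f_v = P/L_w = 27.7/16 = 1.731 kip/in.
Moment M = P × e = 27.7 × 4.5 = 124.65 kip·in; bending f_b = M/S = 5.843 kip/in.
f_max = √(f_v² + f_b²) = √(1.731² + 5.843²) = 6.094 kip/in.
φr_n = 0.75 × 0.6 × 60 × (0.707 × 0.625) = 11.93 kip/in → adequate.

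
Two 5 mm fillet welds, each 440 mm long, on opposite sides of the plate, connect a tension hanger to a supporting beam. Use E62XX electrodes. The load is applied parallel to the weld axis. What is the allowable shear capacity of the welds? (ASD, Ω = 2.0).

R_n/Ω ≈ 579 kN

E62XX → F_EXX = 620 MPa.
Effective throat t_e = 0.707 × 5 = 3.535 mm.
Total length L = 880 mm; A_we = 3.535 × 880 = 3111 mm².
F_nw = 0.6 F_EXX = 0.6 × 620 = 372 MPa.
R_n = 372 × 3111 × 10⁻³ = 1157 kN; R_n/Ω = 1157/2.0 = 578.6 kN.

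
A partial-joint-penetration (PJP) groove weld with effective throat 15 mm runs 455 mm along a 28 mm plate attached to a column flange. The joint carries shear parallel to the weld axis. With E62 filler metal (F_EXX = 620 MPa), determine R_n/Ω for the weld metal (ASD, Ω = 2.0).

Effective throat (given) t_e = 15 mm.
A_we = 15 × 455 = 6825 mm².
F_nw = 0.6 F_EXX = 372 MPa.
R_n/Ω = (372 × 6825) / 2.0 × 10⁻³ = 1269 kN.

R_n/Ω ≈ 1270 kN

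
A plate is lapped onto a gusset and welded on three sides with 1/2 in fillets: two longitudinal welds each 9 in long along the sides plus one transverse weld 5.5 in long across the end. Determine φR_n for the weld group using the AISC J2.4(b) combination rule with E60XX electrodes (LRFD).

φR_n ≈ 225 kip

E60XX → F_EXX = 60 ksi.
t_e = 0.707 × 0.5 = 0.3535 in.
R_nwl = 0.6 × 60 × 0.3535 × 18 = 229.1 kip (longitudinal, 2 welds).
R_nwt = 0.6 × 60 × 0.3535 × 5.5 = 69.99 kip (transverse, base value).
(i) R_nwl + R_nwt = 299.1 kip; (ii) 0.85 R_nwl + 1.5 R_nwt = 299.7 kip.
R_n = max = 299.7 kip [governs: (ii)]; φR_n = 224.8 kip.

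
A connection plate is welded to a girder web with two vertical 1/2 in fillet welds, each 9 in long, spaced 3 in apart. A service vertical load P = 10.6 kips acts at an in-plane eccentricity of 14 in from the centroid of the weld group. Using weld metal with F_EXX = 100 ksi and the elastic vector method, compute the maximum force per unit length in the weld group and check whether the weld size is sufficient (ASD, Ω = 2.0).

f_max ≈ 4.57 kip/in; adequate

Total weld length L_w = 18 in. Treat welds as unit-width lines.
Polar moment about centroid: J = 2[d³/12 + d(b/2)²] = 2[9³/12 + 9×1.5²] = 162 in³.
Direct shear f_v = P/L_w = 10.6 / 18 = 0.5889 kip/in (vertical).
Torsion M = P·e = 10.6 × 14 = 148.4 kip·in.
Critical point at (x, y) = (1.5, 4.5) from centroid. f_tx = M·y/J = 4.122 kip/in; f_ty = M·x/J = 1.374 kip/in.
Resultant f_max = √[f_tx² + (f_v + f_ty)²] = √[4.122² + (0.5889 + 1.374)²] = 4.566 kip/in.
Capacity per unit length: r_n/Ω = (1/2.0) × 0.6 × 100 × (0.707 × 0.5) = 10.6 kip/in.
4.566 ≤ 10.6 → adequate.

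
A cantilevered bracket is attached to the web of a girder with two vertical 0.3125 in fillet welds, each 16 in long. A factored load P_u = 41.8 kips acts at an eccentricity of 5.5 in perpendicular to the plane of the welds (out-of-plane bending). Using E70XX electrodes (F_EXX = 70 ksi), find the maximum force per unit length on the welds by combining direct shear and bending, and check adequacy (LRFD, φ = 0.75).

L_w = 2 × 16 = 32 in; section modulus (unit throat) S = 2 × L²/6 = 85.33 in².
Direct shear f_v = P/L_w = 41.8/32 = 1.306 kip/in.
Moment M = P × e = 41.8 × 5.5 = 229.9 kip·in; bending f_b = M/S = 2.694 kip/in.
f_max = √(f_v² + f_b²) = √(1.306² + 2.694²) = 2.994 kip/in.
φr_n = 0.75 × 0.6 × 70 × (0.707 × 0.3125) = 6.96 kip/in → adequate.

f_max ≈ 2.99 kip/in; adequate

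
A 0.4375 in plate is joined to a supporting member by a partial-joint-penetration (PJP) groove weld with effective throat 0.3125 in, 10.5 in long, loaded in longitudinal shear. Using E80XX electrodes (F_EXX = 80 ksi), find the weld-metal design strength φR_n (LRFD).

φR_n ≈ 118 kips

Effective throat (given) t_e = 0.3125 in.
A_we = 0.3125 × 10.5 = 3.281 in².
F_nw = 0.6 F_EXX = 48 ksi.
φR_n = 0.75 × 48 × 3.281 = 118.1 kips.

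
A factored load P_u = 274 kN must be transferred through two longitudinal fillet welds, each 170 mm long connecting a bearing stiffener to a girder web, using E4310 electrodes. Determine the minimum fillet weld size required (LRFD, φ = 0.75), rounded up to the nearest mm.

E43XX → F_EXX = 430 MPa.
Total weld length L = 340 mm.
Required throat t_e = P_u / (φ × 0.6 F_EXX × L) = 274 / (0.75 × 0.6 × 430 × 340 × 10⁻³) = 4.165 mm.
Required leg w = t_e / 0.707 = 5.891 mm → use 6 mm.

w = 6 mm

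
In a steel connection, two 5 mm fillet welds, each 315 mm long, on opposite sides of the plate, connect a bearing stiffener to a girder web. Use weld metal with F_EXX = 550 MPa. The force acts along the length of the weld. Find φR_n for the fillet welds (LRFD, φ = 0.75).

φR_n ≈ 551 kN

Effective throat t_e = 0.707 × 5 = 3.535 mm.
Total length L = 630 mm; A_we = 3.535 × 630 = 2227 mm².
F_nw = 0.6 F_EXX = 0.6 × 550 = 330 MPa.
φR_n = 0.75 × 330 × 2227 × 10⁻³ = 551.2 kN.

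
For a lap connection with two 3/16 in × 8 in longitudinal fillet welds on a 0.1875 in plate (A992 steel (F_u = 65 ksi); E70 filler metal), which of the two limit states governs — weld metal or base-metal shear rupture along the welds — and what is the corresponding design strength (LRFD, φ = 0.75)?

φR_n ≈ 66.8 kips (weld metal governs)

E70XX → F_EXX = 70 ksi.
t_e = 0.707 × 0.1875 = 0.1326 in; L = 16 in.
Weld metal: φR_n = 0.75 × 0.6 × 70 × 0.1326 × 16 = 66.81 kips.
Base metal (shear rupture): φR_n = 0.75 × 0.6 × 65 × 0.1875 × 16 = 87.75 kips.
Governing: weld metal.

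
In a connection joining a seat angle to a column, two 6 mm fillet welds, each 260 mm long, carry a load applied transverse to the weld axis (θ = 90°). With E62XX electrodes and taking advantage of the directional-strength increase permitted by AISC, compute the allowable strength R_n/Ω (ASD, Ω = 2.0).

R_n/Ω ≈ 615 kN

E62XX → F_EXX = 620 MPa.
t_e = 0.707 × 6 = 4.242 mm; A_we = 4.242 × 520 = 2206 mm².
Directional factor: 1.0 + 0.5 sin^1.5(90°) = 1.5.
F_nw = 0.6 × 620 × 1.5 = 558 MPa.
R_n/Ω = (558 × 2206) / 2.0 × 10⁻³ = 615.4 kN.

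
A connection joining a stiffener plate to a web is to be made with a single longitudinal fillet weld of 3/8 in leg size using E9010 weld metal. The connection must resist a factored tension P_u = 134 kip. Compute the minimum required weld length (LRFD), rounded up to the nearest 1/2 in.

E90XX → F_EXX = 90 ksi.
Throat t_e = 0.707 × 0.375 = 0.2651 in.
φr_n = 0.75 × 0.6 × 90 × 0.2651 = 10.74 kip/in.
L_req = P_u / φr_n = 134 / 10.74 = 12.48 in total.
Round up → use L = 12.5 in.

L = 12.5 in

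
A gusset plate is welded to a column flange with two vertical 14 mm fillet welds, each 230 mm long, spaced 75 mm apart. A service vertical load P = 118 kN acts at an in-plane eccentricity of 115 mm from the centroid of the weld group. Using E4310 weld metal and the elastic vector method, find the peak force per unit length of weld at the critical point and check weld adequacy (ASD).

E43XX → F_EXX = 430 MPa.
Total weld length L_w = 460 mm. Treat welds as unit-width lines.
Polar moment about centroid: J = 2[d³/12 + d(b/2)²] = 2[230³/12 + 230×37.5²] = 2675000 mm³.
Direct shear f_v = P/L_w = 118×10³ / 460 = 256.5 N/mm (vertical).
Torsion M = P·e = 118×10³ × 115 = 13570000 N·mm.
Critical point at (x, y) = (37.5, 115) from centroid. f_tx = M·y/J = 583.4 N/mm; f_ty = M·x/J = 190.3 N/mm.
Resultant f_max = √[f_tx² + (f_v + f_ty)²] = √[583.4² + (256.5 + 190.3)²] = 734.9 N/mm.
Capacity per unit length: r_n/Ω = (1/2.0) × 0.6 × 430 × (0.707 × 14) = 1277 N/mm.
734.9 ≤ 1277 → adequate.

f_max ≈ 735 N/mm; adequate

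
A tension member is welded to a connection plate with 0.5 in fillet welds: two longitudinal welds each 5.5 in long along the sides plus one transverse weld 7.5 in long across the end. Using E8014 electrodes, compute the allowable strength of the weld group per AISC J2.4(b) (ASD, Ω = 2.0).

R_n/Ω ≈ 175 kips

E80XX → F_EXX = 80 ksi.
t_e = 0.707 × 0.5 = 0.3535 in.
R_nwl = 0.6 × 80 × 0.3535 × 11 = 186.6 kips (longitudinal, 2 welds).
R_nwt = 0.6 × 80 × 0.3535 × 7.5 = 127.3 kips (transverse, base value).
(i) R_nwl + R_nwt = 313.9 kips; (ii) 0.85 R_nwl + 1.5 R_nwt = 349.5 kips.
R_n = max = 349.5 kips [governs: (ii)]; R_n/Ω = 174.8 kips.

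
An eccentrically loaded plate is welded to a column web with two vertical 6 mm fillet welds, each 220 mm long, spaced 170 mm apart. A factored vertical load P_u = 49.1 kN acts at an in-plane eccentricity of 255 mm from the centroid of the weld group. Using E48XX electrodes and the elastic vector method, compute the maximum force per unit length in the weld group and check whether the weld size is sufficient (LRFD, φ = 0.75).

E48XX → F_EXX = 480 MPa.
Total weld length L_w = 440 mm. Treat welds as unit-width lines.
Polar moment about centroid: J = 2[d³/12 + d(b/2)²] = 2[220³/12 + 220×85²] = 4954000 mm³.
Direct shear f_v = P/L_w = 49.1×10³ / 440 = 111.6 N/mm (vertical).
Torsion M = P·e = 49.1×10³ × 255 = 12520000 N·mm.
Critical point at (x, y) = (85, 110) from centroid. f_tx = M·y/J = 278 N/mm; f_ty = M·x/J = 214.8 N/mm.
Resultant f_max = √[f_tx² + (f_v + f_ty)²] = √[278² + (111.6 + 214.8)²] = 428.8 N/mm.
Capacity per unit length: φr_n = 0.75 × 0.6 × 480 × (0.707 × 6) = 916.3 N/mm.
428.8 ≤ 916.3 → adequate.

f_max ≈ 429 N/mm; adequate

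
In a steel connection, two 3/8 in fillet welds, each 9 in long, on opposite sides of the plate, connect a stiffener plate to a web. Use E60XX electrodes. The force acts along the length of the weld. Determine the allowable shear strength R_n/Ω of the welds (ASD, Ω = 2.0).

E60XX → F_EXX = 60 ksi.
Effective throat t_e = 0.707 × 0.375 = 0.2651 in.
Total length L = 18 in; A_we = 0.2651 × 18 = 4.772 in².
F_nw = 0.6 F_EXX = 0.6 × 60 = 36 ksi.
R_n = 36 × 4.772 = 171.8 kip; R_n/Ω = 171.8/2.0 = 85.9 kip.

R_n/Ω ≈ 85.9 kip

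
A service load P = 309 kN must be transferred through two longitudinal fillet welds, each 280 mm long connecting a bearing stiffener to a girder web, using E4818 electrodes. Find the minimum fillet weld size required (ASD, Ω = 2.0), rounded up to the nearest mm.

E48XX → F_EXX = 480 MPa.
Total weld length L = 560 mm.
Required throat t_e = P × Ω / (0.6 F_EXX × L) = 309 × 2.0 / (0.6 × 480 × 560 × 10⁻³) = 3.832 mm.
Required leg w = t_e / 0.707 = 5.42 mm → use 6 mm.

w = 6 mm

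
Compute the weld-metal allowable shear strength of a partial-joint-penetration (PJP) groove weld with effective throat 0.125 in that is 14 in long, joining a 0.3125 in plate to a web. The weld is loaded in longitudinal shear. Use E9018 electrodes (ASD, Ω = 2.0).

E90XX → F_EXX = 90 ksi.
Effective throat (given) t_e = 0.125 in.
A_we = 0.125 × 14 = 1.75 in².
F_nw = 0.6 F_EXX = 54 ksi.
R_n/Ω = (54 × 1.75) / 2.0 = 47.25 kip.

R_n/Ω ≈ 47.2 kip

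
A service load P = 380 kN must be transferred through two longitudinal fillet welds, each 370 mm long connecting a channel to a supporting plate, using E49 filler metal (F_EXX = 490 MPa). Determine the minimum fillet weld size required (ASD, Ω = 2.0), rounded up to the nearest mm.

w = 5 mm

Total weld length L = 740 mm.
Required throat t_e = P × Ω / (0.6 F_EXX × L) = 380 × 2.0 / (0.6 × 490 × 740 × 10⁻³) = 3.493 mm.
Required leg w = t_e / 0.707 = 4.941 mm → use 5 mm.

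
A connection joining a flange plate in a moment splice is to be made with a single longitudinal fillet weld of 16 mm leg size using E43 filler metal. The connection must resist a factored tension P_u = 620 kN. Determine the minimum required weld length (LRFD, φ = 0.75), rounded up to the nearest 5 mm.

L = 285 mm

E43XX → F_EXX = 430 MPa.
Throat t_e = 0.707 × 16 = 11.31 mm.
φr_n = 0.75 × 0.6 × 430 × 11.31 × 10⁻³ = 2.189 kN/mm.
L_req = P_u / φr_n = 620 / 2.189 = 283.3 mm total.
Round up → use L = 285 mm.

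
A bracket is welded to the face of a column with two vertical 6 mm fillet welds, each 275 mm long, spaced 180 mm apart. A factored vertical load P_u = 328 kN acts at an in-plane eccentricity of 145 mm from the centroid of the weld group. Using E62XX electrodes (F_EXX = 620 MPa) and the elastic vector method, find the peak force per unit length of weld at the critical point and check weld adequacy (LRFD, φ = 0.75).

Total weld length L_w = 550 mm. Treat welds as unit-width lines.
Polar moment about centroid: J = 2[d³/12 + d(b/2)²] = 2[275³/12 + 275×90²] = 7921000 mm³.
Direct shear f_v = P/L_w = 328×10³ / 550 = 596.4 N/mm (vertical).
Torsion M = P·e = 328×10³ × 145 = 47560000 N·mm.
Critical point at (x, y) = (90, 137.5) from centroid. f_tx = M·y/J = 825.6 N/mm; f_ty = M·x/J = 540.4 N/mm.
Resultant f_max = √[f_tx² + (f_v + f_ty)²] = √[825.6² + (596.4 + 540.4)²] = 1405 N/mm.
Capacity per unit length: φr_n = 0.75 × 0.6 × 620 × (0.707 × 6) = 1184 N/mm.
1405 > 1184 → NOT adequate.

f_max ≈ 1400 N/mm; NOT adequate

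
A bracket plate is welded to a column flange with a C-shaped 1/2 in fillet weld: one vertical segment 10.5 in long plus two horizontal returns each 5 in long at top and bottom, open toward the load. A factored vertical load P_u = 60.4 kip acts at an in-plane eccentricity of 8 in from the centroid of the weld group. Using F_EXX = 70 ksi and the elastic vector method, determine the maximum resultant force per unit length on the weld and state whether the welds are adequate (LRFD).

f_max ≈ 9.39 kip/in; adequate

Total weld length L_w = 20.5 in. Treat welds as unit-width lines.
Centroid: x̄ = 2×5×2.5 / 20.5 = 1.22 in from the vertical weld.
Polar moment about centroid: J = I_x + I_y = [10.5³/12 + 2×5×5.25²] + [10.5×1.22² + 2(5³/12 + 5×1.28²)] = 424.9 in³.
Direct shear f_v = P/L_w = 60.4 / 20.5 = 2.946 kip/in (vertical).
Torsion M = P·e = 60.4 × 8 = 483.2 kip·in.
Critical point at (x, y) = (3.78, 5.25) from centroid. f_tx = M·y/J = 5.97 kip/in; f_ty = M·x/J = 4.299 kip/in.
Resultant f_max = √[f_tx² + (f_v + f_ty)²] = √[5.97² + (2.946 + 4.299)²] = 9.388 kip/in.
Capacity per unit length: φr_n = 0.75 × 0.6 × 70 × (0.707 × 0.5) = 11.14 kip/in.
9.388 ≤ 11.14 → adequate.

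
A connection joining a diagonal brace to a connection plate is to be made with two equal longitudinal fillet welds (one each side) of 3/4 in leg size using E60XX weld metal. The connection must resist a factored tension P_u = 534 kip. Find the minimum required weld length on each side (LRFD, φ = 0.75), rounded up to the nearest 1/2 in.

L = 19 in on each side

E60XX → F_EXX = 60 ksi.
Throat t_e = 0.707 × 0.75 = 0.5302 in.
φr_n = 0.75 × 0.6 × 60 × 0.5302 = 14.32 kip/in.
L_req = P_u / φr_n = 534 / 14.32 = 37.3 in total.
Per side: 37.3 / 2 = 18.65 in.
Round up → use L = 19 in on each side.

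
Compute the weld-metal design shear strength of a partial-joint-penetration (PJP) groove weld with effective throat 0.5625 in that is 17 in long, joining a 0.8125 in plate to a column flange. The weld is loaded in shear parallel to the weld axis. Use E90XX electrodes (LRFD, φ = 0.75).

E90XX → F_EXX = 90 ksi.
Effective throat (given) t_e = 0.5625 in.
A_we = 0.5625 × 17 = 9.562 in².
F_nw = 0.6 F_EXX = 54 ksi.
φR_n = 0.75 × 54 × 9.562 = 387.3 kips.

φR_n ≈ 387 kips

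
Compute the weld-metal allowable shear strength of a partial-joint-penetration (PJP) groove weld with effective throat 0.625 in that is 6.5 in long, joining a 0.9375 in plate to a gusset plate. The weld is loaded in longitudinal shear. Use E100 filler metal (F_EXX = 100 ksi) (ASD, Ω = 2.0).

R_n/Ω ≈ 122 kip

Effective throat (given) t_e = 0.625 in.
A_we = 0.625 × 6.5 = 4.062 in².
F_nw = 0.6 F_EXX = 60 ksi.
R_n/Ω = (60 × 4.062) / 2.0 = 121.9 kip.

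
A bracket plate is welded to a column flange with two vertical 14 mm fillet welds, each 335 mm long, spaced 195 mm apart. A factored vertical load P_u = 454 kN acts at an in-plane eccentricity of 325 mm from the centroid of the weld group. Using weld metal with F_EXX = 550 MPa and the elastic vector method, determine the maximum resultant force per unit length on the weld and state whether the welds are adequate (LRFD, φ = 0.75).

f_max ≈ 2670 N/mm; NOT adequate

Total weld length L_w = 670 mm. Treat welds as unit-width lines.
Polar moment about centroid: J = 2[d³/12 + d(b/2)²] = 2[335³/12 + 335×97.5²] = 12640000 mm³.
Direct shear f_v = P/L_w = 454×10³ / 670 = 677.6 N/mm (vertical).
Torsion M = P·e = 454×10³ × 325 = 147550000 N·mm.
Critical point at (x, y) = (97.5, 167.5) from centroid. f_tx = M·y/J = 1956 N/mm; f_ty = M·x/J = 1139 N/mm.
Resultant f_max = √[f_tx² + (f_v + f_ty)²] = √[1956² + (677.6 + 1139)²] = 2669 N/mm.
Capacity per unit length: φr_n = 0.75 × 0.6 × 550 × (0.707 × 14) = 2450 N/mm.
2669 > 2450 → NOT adequate.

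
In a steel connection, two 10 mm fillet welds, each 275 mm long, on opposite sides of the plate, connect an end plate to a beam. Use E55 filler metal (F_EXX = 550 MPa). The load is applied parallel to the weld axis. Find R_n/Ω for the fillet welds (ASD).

R_n/Ω ≈ 642 kN

Effective throat t_e = 0.707 × 10 = 7.07 mm.
Total length L = 550 mm; A_we = 7.07 × 550 = 3888 mm².
F_nw = 0.6 F_EXX = 0.6 × 550 = 330 MPa.
R_n = 330 × 3888 × 10⁻³ = 1283 kN; R_n/Ω = 1283/2.0 = 641.6 kN.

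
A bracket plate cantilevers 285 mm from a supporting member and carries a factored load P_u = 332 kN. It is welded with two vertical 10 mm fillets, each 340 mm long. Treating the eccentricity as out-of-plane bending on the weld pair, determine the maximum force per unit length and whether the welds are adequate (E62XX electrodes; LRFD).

E62XX → F_EXX = 620 MPa.
L_w = 2 × 340 = 680 mm; section modulus (unit throat) S = 2 × L²/6 = 38530 mm².
Direct shear f_v = P/L_w = 332×10³/680 = 488.2 N/mm.
Moment M = P × e = 332×10³ × 285 = 94620000 N·mm; bending f_b = M/S = 2456 N/mm.
f_max = √(f_v² + f_b²) = √(488.2² + 2456²) = 2504 N/mm.
φr_n = 0.75 × 0.6 × 620 × (0.707 × 10) = 1973 N/mm → NOT adequate.

f_max ≈ 2500 N/mm; NOT adequate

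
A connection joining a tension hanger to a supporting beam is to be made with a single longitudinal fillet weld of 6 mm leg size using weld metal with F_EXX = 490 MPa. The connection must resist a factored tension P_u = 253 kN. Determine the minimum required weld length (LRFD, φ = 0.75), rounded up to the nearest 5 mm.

L = 275 mm

Throat t_e = 0.707 × 6 = 4.242 mm.
φr_n = 0.75 × 0.6 × 490 × 4.242 × 10⁻³ = 0.9354 kN/mm.
L_req = P_u / φr_n = 253 / 0.9354 = 270.5 mm total.
Round up → use L = 275 mm.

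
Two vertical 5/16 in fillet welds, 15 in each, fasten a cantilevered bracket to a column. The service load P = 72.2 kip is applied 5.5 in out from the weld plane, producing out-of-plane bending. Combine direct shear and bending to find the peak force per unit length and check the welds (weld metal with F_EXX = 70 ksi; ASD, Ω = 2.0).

f_max ≈ 5.82 kip/in; NOT adequate

L_w = 2 × 15 = 30 in; section modulus (unit throat) S = 2 × L²/6 = 75 in².
Direct shear f_v = P/L_w = 72.2/30 = 2.407 kip/in.
Moment M = P × e = 72.2 × 5.5 = 397.1 kip·in; bending f_b = M/S = 5.295 kip/in.
f_max = √(f_v² + f_b²) = √(2.407² + 5.295²) = 5.816 kip/in.
r_n/Ω = (1/2.0) × 0.6 × 70 × (0.707 × 0.3125) = 4.64 kip/in → NOT adequate.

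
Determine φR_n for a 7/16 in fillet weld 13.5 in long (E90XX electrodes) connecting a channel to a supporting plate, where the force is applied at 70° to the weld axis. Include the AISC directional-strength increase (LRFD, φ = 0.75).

E90XX → F_EXX = 90 ksi.
t_e = 0.707 × 0.4375 = 0.3093 in; A_we = 0.3093 × 13.5 = 4.176 in².
Directional factor: 1.0 + 0.5 sin^1.5(70°) = 1.455.
F_nw = 0.6 × 90 × 1.455 = 78.59 ksi.
φR_n = 0.75 × 78.59 × 4.176 = 246.1 kips.

φR_n ≈ 246 kips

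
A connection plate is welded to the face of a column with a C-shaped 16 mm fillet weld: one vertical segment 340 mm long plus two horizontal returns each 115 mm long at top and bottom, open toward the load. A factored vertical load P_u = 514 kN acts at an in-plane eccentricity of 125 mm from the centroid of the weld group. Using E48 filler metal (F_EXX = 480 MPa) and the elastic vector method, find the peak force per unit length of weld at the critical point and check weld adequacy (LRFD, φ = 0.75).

Total weld length L_w = 570 mm. Treat welds as unit-width lines.
Centroid: x̄ = 2×115×57.5 / 570 = 23.2 mm from the vertical weld.
Polar moment about centroid: J = I_x + I_y = [340³/12 + 2×115×170²] + [340×23.2² + 2(115³/12 + 115×34.3²)] = 10630000 mm³.
Direct shear f_v = P/L_w = 514×10³ / 570 = 901.8 N/mm (vertical).
Torsion M = P·e = 514×10³ × 125 = 64250000 N·mm.
Critical point at (x, y) = (91.8, 170) from centroid. f_tx = M·y/J = 1028 N/mm; f_ty = M·x/J = 554.9 N/mm.
Resultant f_max = √[f_tx² + (f_v + f_ty)²] = √[1028² + (901.8 + 554.9)²] = 1783 N/mm.
Capacity per unit length: φr_n = 0.75 × 0.6 × 480 × (0.707 × 16) = 2443 N/mm.
1783 ≤ 2443 → adequate.

f_max ≈ 1780 N/mm; adequate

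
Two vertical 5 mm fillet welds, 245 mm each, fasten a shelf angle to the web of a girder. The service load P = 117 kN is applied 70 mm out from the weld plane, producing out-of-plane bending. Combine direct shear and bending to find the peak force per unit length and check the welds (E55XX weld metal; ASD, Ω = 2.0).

f_max ≈ 474 N/mm; adequate

E55XX → F_EXX = 550 MPa.
L_w = 2 × 245 = 490 mm; section modulus (unit throat) S = 2 × L²/6 = 20010 mm².
Direct shear f_v = P/L_w = 117×10³/490 = 238.8 N/mm.
Moment M = P × e = 117×10³ × 70 = 8190000 N·mm; bending f_b = M/S = 409.3 N/mm.
f_max = √(f_v² + f_b²) = √(238.8² + 409.3²) = 473.9 N/mm.
r_n/Ω = (1/2.0) × 0.6 × 550 × (0.707 × 5) = 583.3 N/mm → adequate.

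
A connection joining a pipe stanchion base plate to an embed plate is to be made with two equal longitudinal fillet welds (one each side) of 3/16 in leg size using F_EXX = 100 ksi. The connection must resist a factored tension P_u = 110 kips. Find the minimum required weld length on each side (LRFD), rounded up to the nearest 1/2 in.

Throat t_e = 0.707 × 0.1875 = 0.1326 in.
φr_n = 0.75 × 0.6 × 100 × 0.1326 = 5.965 kips/in.
L_req = P_u / φr_n = 110 / 5.965 = 18.44 in total.
Per side: 18.44 / 2 = 9.22 in.
Round up → use L = 9.5 in on each side.

L = 9.5 in on each side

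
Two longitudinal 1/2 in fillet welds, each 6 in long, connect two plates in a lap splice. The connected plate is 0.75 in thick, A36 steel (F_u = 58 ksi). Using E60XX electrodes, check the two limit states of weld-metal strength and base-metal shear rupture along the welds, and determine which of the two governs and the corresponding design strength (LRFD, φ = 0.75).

φR_n ≈ 115 kips (weld metal governs)

E60XX → F_EXX = 60 ksi.
t_e = 0.707 × 0.5 = 0.3535 in; L = 12 in.
Weld metal: φR_n = 0.75 × 0.6 × 60 × 0.3535 × 12 = 114.5 kips.
Base metal (shear rupture): φR_n = 0.75 × 0.6 × 58 × 0.75 × 12 = 234.9 kips.
Governing: weld metal.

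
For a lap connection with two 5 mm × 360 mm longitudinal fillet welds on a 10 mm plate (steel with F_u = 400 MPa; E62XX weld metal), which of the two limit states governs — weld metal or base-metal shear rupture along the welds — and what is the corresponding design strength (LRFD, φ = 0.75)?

E62XX → F_EXX = 620 MPa.
t_e = 0.707 × 5 = 3.535 mm; L = 720 mm.
Weld metal: φR_n = 0.75 × 0.6 × 620 × 3.535 × 720 × 10⁻³ = 710.1 kN.
Base metal (shear rupture): φR_n = 0.75 × 0.6 × 400 × 10 × 720 × 10⁻³ = 1296 kN.
Governing: weld metal.

φR_n ≈ 710 kN (weld metal governs)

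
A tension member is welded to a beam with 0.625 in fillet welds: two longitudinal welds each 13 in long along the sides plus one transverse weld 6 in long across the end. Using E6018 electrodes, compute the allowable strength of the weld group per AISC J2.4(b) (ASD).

E60XX → F_EXX = 60 ksi.
t_e = 0.707 × 0.625 = 0.4419 in.
R_nwl = 0.6 × 60 × 0.4419 × 26 = 413.6 kips (longitudinal, 2 welds).
R_nwt = 0.6 × 60 × 0.4419 × 6 = 95.44 kips (transverse, base value).
(i) R_nwl + R_nwt = 509 kips; (ii) 0.85 R_nwl + 1.5 R_nwt = 494.7 kips.
R_n = max = 509 kips [governs: (i)]; R_n/Ω = 254.5 kips.

R_n/Ω ≈ 255 kips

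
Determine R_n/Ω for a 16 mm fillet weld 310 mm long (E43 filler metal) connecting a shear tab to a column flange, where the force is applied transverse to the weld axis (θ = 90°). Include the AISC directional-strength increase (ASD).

E43XX → F_EXX = 430 MPa.
t_e = 0.707 × 16 = 11.31 mm; A_we = 11.31 × 310 = 3507 mm².
Directional factor: 1.0 + 0.5 sin^1.5(90°) = 1.5.
F_nw = 0.6 × 430 × 1.5 = 387 MPa.
R_n/Ω = (387 × 3507) / 2.0 × 10⁻³ = 678.6 kN.

R_n/Ω ≈ 679 kN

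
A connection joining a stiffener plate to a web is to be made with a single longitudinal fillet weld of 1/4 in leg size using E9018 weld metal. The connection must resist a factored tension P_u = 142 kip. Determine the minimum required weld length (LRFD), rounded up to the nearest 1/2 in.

L = 20 in

E90XX → F_EXX = 90 ksi.
Throat t_e = 0.707 × 0.25 = 0.1767 in.
φr_n = 0.75 × 0.6 × 90 × 0.1767 = 7.158 kip/in.
L_req = P_u / φr_n = 142 / 7.158 = 19.84 in total.
Round up → use L = 20 in.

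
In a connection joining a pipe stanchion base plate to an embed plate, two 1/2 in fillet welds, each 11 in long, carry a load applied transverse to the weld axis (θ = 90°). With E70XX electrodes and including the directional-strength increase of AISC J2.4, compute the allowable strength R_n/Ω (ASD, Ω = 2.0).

E70XX → F_EXX = 70 ksi.
t_e = 0.707 × 0.5 = 0.3535 in; A_we = 0.3535 × 22 = 7.777 in².
Directional factor: 1.0 + 0.5 sin^1.5(90°) = 1.5.
F_nw = 0.6 × 70 × 1.5 = 63 ksi.
R_n/Ω = (63 × 7.777) / 2.0 = 245 kips.

R_n/Ω ≈ 245 kips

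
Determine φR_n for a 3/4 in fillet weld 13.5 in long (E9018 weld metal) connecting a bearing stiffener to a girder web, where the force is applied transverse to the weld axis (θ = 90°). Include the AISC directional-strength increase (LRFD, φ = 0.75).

φR_n ≈ 435 kips

E90XX → F_EXX = 90 ksi.
t_e = 0.707 × 0.75 = 0.5302 in; A_we = 0.5302 × 13.5 = 7.158 in².
Directional factor: 1.0 + 0.5 sin^1.5(90°) = 1.5.
F_nw = 0.6 × 90 × 1.5 = 81 ksi.
φR_n = 0.75 × 81 × 7.158 = 434.9 kips.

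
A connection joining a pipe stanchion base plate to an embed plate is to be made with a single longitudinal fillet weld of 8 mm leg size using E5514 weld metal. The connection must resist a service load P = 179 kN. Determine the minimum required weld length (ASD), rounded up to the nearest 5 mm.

L = 195 mm

E55XX → F_EXX = 550 MPa.
Throat t_e = 0.707 × 8 = 5.656 mm.
r_n/Ω = (0.6 × 550 × 5.656) / 2.0 = 933.2 N/mm = 0.9332 kN/mm.
L_req = P / (r_n/Ω) = 179 / 0.9332 = 191.8 mm total.
Round up → use L = 195 mm.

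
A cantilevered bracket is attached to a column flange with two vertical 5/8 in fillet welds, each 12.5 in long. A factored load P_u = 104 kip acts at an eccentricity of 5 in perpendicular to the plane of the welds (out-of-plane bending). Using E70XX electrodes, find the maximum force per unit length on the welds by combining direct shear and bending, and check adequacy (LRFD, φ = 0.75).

E70XX → F_EXX = 70 ksi.
L_w = 2 × 12.5 = 25 in; section modulus (unit throat) S = 2 × L²/6 = 52.08 in².
Direct shear f_v = P/L_w = 104/25 = 4.16 kip/in.
Moment M = P × e = 104 × 5 = 520 kip·in; bending f_b = M/S = 9.984 kip/in.
f_max = √(f_v² + f_b²) = √(4.16² + 9.984²) = 10.82 kip/in.
φr_n = 0.75 × 0.6 × 70 × (0.707 × 0.625) = 13.92 kip/in → adequate.

f_max ≈ 10.8 kip/in; adequate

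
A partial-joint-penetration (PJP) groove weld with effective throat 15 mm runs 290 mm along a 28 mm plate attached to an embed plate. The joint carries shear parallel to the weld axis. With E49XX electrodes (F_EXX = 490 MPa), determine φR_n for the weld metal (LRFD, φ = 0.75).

Effective throat (given) t_e = 15 mm.
A_we = 15 × 290 = 4350 mm².
F_nw = 0.6 F_EXX = 294 MPa.
φR_n = 0.75 × 294 × 4350 × 10⁻³ = 959.2 kN.

φR_n ≈ 959 kN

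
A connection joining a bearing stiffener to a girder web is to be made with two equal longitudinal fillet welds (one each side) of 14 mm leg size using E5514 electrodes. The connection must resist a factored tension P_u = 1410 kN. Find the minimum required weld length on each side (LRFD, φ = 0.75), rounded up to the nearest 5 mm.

L = 290 mm on each side

E55XX → F_EXX = 550 MPa.
Throat t_e = 0.707 × 14 = 9.898 mm.
φr_n = 0.75 × 0.6 × 550 × 9.898 × 10⁻³ = 2.45 kN/mm.
L_req = P_u / φr_n = 1410 / 2.45 = 575.6 mm total.
Per side: 575.6 / 2 = 287.8 mm.
Round up → use L = 290 mm on each side.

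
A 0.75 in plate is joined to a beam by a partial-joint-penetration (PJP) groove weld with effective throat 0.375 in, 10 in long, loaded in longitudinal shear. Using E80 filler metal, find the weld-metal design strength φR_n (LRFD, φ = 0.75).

E80XX → F_EXX = 80 ksi.
Effective throat (given) t_e = 0.375 in.
A_we = 0.375 × 10 = 3.75 in².
F_nw = 0.6 F_EXX = 48 ksi.
φR_n = 0.75 × 48 × 3.75 = 135 kip.

φR_n ≈ 135 kip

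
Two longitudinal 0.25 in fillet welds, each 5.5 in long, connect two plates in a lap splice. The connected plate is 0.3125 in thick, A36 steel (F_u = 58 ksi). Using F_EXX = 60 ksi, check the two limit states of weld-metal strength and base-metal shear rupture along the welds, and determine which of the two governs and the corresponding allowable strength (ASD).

R_n/Ω ≈ 35 kip (weld metal governs)

t_e = 0.707 × 0.25 = 0.1767 in; L = 11 in.
Weld metal: R_n/Ω = (1/2.0) × 0.6 × 60 × 0.1767 × 11 = 35 kip.
Base metal (shear rupture): R_n/Ω = (1/2.0) × 0.6 × 58 × 0.3125 × 11 = 59.81 kip.
Governing: weld metal.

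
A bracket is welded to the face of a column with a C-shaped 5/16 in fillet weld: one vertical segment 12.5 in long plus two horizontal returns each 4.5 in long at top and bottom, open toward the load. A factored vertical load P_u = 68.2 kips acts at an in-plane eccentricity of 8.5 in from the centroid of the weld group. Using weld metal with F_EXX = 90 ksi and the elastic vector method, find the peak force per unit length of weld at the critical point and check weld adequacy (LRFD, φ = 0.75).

Total weld length L_w = 21.5 in. Treat welds as unit-width lines.
Centroid: x̄ = 2×4.5×2.25 / 21.5 = 0.9419 in from the vertical weld.
Polar moment about centroid: J = I_x + I_y = [12.5³/12 + 2×4.5×6.25²] + [12.5×0.9419² + 2(4.5³/12 + 4.5×1.308²)] = 556 in³.
Direct shear f_v = P/L_w = 68.2 / 21.5 = 3.172 kip/in (vertical).
Torsion M = P·e = 68.2 × 8.5 = 579.7 kip·in.
Critical point at (x, y) = (3.558, 6.25) from centroid. f_tx = M·y/J = 6.516 kip/in; f_ty = M·x/J = 3.71 kip/in.
Resultant f_max = √[f_tx² + (f_v + f_ty)²] = √[6.516² + (3.172 + 3.71)²] = 9.478 kip/in.
Capacity per unit length: φr_n = 0.75 × 0.6 × 90 × (0.707 × 0.3125) = 8.948 kip/in.
9.478 > 8.948 → NOT adequate.

f_max ≈ 9.48 kip/in; NOT adequate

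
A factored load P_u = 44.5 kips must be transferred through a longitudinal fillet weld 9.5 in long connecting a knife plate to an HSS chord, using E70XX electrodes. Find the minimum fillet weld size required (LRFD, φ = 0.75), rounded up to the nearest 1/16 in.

E70XX → F_EXX = 70 ksi.
Total weld length L = 9.5 in.
Required throat t_e = P_u / (φ × 0.6 F_EXX × L) = 44.5 / (0.75 × 0.6 × 70 × 9.5) = 0.1487 in.
Required leg w = t_e / 0.707 = 0.2103 in → use 1/4 in.

w = 1/4 in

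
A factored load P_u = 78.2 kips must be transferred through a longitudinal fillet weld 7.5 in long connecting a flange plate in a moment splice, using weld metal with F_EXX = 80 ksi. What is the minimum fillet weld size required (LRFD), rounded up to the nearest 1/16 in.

w = 7/16 in

Total weld length L = 7.5 in.
Required throat t_e = P_u / (φ × 0.6 F_EXX × L) = 78.2 / (0.75 × 0.6 × 80 × 7.5) = 0.2896 in.
Required leg w = t_e / 0.707 = 0.4097 in → use 7/16 in.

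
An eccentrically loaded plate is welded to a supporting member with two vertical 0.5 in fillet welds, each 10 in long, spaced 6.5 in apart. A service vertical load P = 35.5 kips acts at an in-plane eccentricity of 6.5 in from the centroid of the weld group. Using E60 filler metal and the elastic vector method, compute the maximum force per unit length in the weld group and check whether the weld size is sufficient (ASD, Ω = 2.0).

E60XX → F_EXX = 60 ksi.
Total weld length L_w = 20 in. Treat welds as unit-width lines.
Polar moment about centroid: J = 2[d³/12 + d(b/2)²] = 2[10³/12 + 10×3.25²] = 377.9 in³.
Direct shear f_v = P/L_w = 35.5 / 20 = 1.775 kip/in (vertical).
Torsion M = P·e = 35.5 × 6.5 = 230.75 kip·in.
Critical point at (x, y) = (3.25, 5) from centroid. f_tx = M·y/J = 3.053 kip/in; f_ty = M·x/J = 1.984 kip/in.
Resultant f_max = √[f_tx² + (f_v + f_ty)²] = √[3.053² + (1.775 + 1.984)²] = 4.843 kip/in.
Capacity per unit length: r_n/Ω = (1/2.0) × 0.6 × 60 × (0.707 × 0.5) = 6.363 kip/in.
4.843 ≤ 6.363 → adequate.

f_max ≈ 4.84 kip/in; adequate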